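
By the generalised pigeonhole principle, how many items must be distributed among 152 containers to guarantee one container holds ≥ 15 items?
n = (15 − 1)·152 + 1 = 2129

By the generalised pigeonhole principle, to guarantee some box contains ≥ r objects we need more than (r − 1) · k objects total. Threshold: n = (r − 1) · k + 1. With r = 15 and k = 152: n = 14 · 152 + 1 = 2128 + 1 = 2129. For n = 2128 = 14 · 152, we can put exactly 14 objects in every box, avoiding 15 in any single one — so 2129 is tight.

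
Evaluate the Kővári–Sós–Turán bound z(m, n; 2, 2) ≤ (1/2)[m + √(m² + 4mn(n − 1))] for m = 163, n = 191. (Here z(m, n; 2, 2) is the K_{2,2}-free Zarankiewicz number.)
z(163, 191; 2, 2) ≤ (1/2)[163 + √(163² + 4·163·191·190)] = (1/2)[163 + √23687649] = 2514.9979

Kővári–Sós–Turán: let r_1, ..., r_163 be the row sums and z = Σ r_i the total number of 1s. Each pair of columns can share at most one row with both entries 1 (else a 2×2 all-ones block appears), so Σ_i C(r_i, 2) ≤ C(191, 2) = 18145. By convexity Σ_i C(r_i, 2) ≥ 163·C(z/163, 2) = z(z − 163)/(2·163), giving z² − 163z − 163·191·190 ≤ 0 and hence z ≤ (1/2)[163 + √(26569 + 4·5915270)] = (1/2)[163 + √23687649] ≈ (1/2)(163 + 4866.9959) = 2514.9979.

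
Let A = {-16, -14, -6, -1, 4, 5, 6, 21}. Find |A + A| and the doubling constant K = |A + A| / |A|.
K = |A + A| / |A| = 31/8

Enumerate A + A = {a + b : a, b ∈ A}. With |A| = 8, there are |A|^2 = 64 ordered sum pairs; collecting distinct values, A + A = {-32, -30, -28, -22, -20, -17, -15, -12, -11, -10, -9, -8, -7, -2, -1, 0, 3, 4, 5, 7, 8, 9, 10, 11, 12, 15, 20, 25, 26, 27, 42}, so |A + A| = 31. Thus K = 31/8. For comparison, the minimum possible |A + A| over all 8-element sets is 2·8 − 1 = 15 (so min K = 15/8), attained only by arithmetic progressions.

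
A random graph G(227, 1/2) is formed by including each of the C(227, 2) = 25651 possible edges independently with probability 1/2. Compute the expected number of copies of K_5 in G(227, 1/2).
E[# K_5] = C(227, 5) · (1/2)^C(5, 2) = 4804945320 / 2^10 = 600618165/128 = 4692329.4140625

For each 5-subset S of vertices (there are C(227, 5) = 4804945320 such S), let X_S = 1 if S induces a K_5 (all C(5, 2) = 10 edges present). Then P(X_S = 1) = (1/2)^10 = 1/1024. By linearity of expectation, E[# K_5] = C(227, 5) · (1/2)^10 = 4804945320 / 1024 = 600618165/128 = 4692329.4140625.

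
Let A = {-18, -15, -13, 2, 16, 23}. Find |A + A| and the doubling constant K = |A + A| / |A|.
K = |A + A| / |A| = 21/6 = 7/2

Enumerate A + A = {a + b : a, b ∈ A}. With |A| = 6, there are |A|^2 = 36 ordered sum pairs; collecting distinct values, A + A = {-36, -33, -31, -30, -28, -26, -16, -13, -11, -2, 1, 3, 4, 5, 8, 10, 18, 25, 32, 39, 46}, so |A + A| = 21. Thus K = 21/6 = 7/2. For comparison, the minimum possible |A + A| over all 6-element sets is 2·6 − 1 = 11 (so min K = 11/6), attained only by arithmetic progressions.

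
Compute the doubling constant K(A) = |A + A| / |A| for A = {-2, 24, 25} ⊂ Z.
K = |A + A| / |A| = 6/3 = 2

Enumerate A + A = {a + b : a, b ∈ A}. With |A| = 3, there are |A|^2 = 9 ordered sum pairs; collecting distinct values, A + A = {-4, 22, 23, 48, 49, 50}, so |A + A| = 6. Thus K = 6/3 = 2. For comparison, the minimum possible |A + A| over all 3-element sets is 2·3 − 1 = 5 (so min K = 5/3), attained only by arithmetic progressions.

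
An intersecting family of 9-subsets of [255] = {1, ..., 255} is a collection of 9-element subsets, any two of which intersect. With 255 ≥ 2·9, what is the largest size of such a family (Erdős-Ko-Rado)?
max |F| = C(254, 8) = 384411141510825

Erdős-Ko-Rado (1961): when n ≥ 2k, max |F| = C(n−1, k−1). The bound is attained by the star {A : i ∈ A} for any fixed i ∈ [n]. Here C(255−1, 9−1) = C(254, 8) = 384411141510825.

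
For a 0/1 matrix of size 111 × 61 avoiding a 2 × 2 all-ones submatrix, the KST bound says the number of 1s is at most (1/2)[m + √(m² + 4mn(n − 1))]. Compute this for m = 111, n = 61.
z(111, 61; 2, 2) ≤ (1/2)[111 + √(111² + 4·111·61·60)] = (1/2)[111 + √1637361] = 695.297

Kővári–Sós–Turán: let r_1, ..., r_111 be the row sums and z = Σ r_i the total number of 1s. Each pair of columns can share at most one row with both entries 1 (else a 2×2 all-ones block appears), so Σ_i C(r_i, 2) ≤ C(61, 2) = 1830. By convexity Σ_i C(r_i, 2) ≥ 111·C(z/111, 2) = z(z − 111)/(2·111), giving z² − 111z − 111·61·60 ≤ 0 and hence z ≤ (1/2)[111 + √(12321 + 4·406260)] = (1/2)[111 + √1637361] ≈ (1/2)(111 + 1279.5941) = 695.297.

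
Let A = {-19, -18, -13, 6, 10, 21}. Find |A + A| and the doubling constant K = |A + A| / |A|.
K = |A + A| / |A| = 21/6 = 7/2

Enumerate A + A = {a + b : a, b ∈ A}. With |A| = 6, there are |A|^2 = 36 ordered sum pairs; collecting distinct values, A + A = {-38, -37, -36, -32, -31, -26, -13, -12, -9, -8, -7, -3, 2, 3, 8, 12, 16, 20, 27, 31, 42}, so |A + A| = 21. Thus K = 21/6 = 7/2. For comparison, the minimum possible |A + A| over all 6-element sets is 2·6 − 1 = 11 (so min K = 11/6), attained only by arithmetic progressions.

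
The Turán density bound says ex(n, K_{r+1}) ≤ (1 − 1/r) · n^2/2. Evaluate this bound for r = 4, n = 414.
Turán density bound = (3/4) · 414^2/2 = 128547/2 ≈ 64273.5

Turán's theorem: ex(n, K_{r+1}) is achieved by the complete r-partite Turán graph T(n, r) with parts as balanced as possible, and is at most (1 − 1/r) · n^2/2. For r = 4, n = 414: the density bound is (3/4) · 171396/2 = 128547/2 ≈ 64273.5. The integer-valued extremum is e(T(414, 4)) = 64273, which is strictly less than the density bound 128547/2 since 4 ∤ 414 (the parts of T(414, 4) cannot all be equal).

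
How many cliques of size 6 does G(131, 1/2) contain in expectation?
E[# K_6] = C(131, 6) · (1/2)^C(6, 2) = 6249655776 / 2^15 = 195301743/1024 ≈ 190724.358398

For each 6-subset S of vertices (there are C(131, 6) = 6249655776 such S), let X_S = 1 if S induces a K_6 (all C(6, 2) = 15 edges present). Then P(X_S = 1) = (1/2)^15 = 1/32768. By linearity of expectation, E[# K_6] = C(131, 6) · (1/2)^15 = 6249655776 / 32768 = 195301743/1024 ≈ 190724.358398.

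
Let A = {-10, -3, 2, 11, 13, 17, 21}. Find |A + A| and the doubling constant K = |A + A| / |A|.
K = |A + A| / |A| = 27/7

Enumerate A + A = {a + b : a, b ∈ A}. With |A| = 7, there are |A|^2 = 49 ordered sum pairs; collecting distinct values, A + A = {-20, -13, -8, -6, -1, 1, 3, 4, 7, 8, 10, 11, 13, 14, 15, 18, 19, 22, 23, 24, 26, 28, 30, 32, 34, 38, 42}, so |A + A| = 27. Thus K = 27/7. For comparison, the minimum possible |A + A| over all 7-element sets is 2·7 − 1 = 13 (so min K = 13/7), attained only by arithmetic progressions.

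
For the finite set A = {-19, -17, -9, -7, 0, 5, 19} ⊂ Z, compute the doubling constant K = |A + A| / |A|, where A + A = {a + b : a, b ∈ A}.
K = |A + A| / |A| = 24/7

Enumerate A + A = {a + b : a, b ∈ A}. With |A| = 7, there are |A|^2 = 49 ordered sum pairs; collecting distinct values, A + A = {-38, -36, -34, -28, -26, -24, -19, -18, -17, -16, -14, -12, -9, -7, -4, -2, 0, 2, 5, 10, 12, 19, 24, 38}, so |A + A| = 24. Thus K = 24/7. For comparison, the minimum possible |A + A| over all 7-element sets is 2·7 − 1 = 13 (so min K = 13/7), attained only by arithmetic progressions.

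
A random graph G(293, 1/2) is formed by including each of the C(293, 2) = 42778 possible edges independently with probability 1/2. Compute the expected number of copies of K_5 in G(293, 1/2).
E[# K_5] = C(293, 5) · (1/2)^C(5, 2) = 17388337273 / 2^10 ≈ 16980798.118164

For each 5-subset S of vertices (there are C(293, 5) = 17388337273 such S), let X_S = 1 if S induces a K_5 (all C(5, 2) = 10 edges present). Then P(X_S = 1) = (1/2)^10 = 1/1024. By linearity of expectation, E[# K_5] = C(293, 5) · (1/2)^10 = 17388337273 / 1024 ≈ 16980798.118164.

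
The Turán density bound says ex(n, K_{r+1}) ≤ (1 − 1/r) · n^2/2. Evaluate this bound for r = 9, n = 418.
Turán density bound = (8/9) · 418^2/2 = 698896/9 ≈ 77655.1111

Turán's theorem: ex(n, K_{r+1}) is achieved by the complete r-partite Turán graph T(n, r) with parts as balanced as possible, and is at most (1 − 1/r) · n^2/2. For r = 9, n = 418: the density bound is (8/9) · 174724/2 = 698896/9 ≈ 77655.1111. The integer-valued extremum is e(T(418, 9)) = 77654, which is strictly less than the density bound 698896/9 since 9 ∤ 418 (the parts of T(418, 9) cannot all be equal).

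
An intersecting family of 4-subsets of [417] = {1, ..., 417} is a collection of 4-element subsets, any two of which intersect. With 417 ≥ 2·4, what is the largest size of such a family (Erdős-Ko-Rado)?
max |F| = C(416, 3) = 11912160

The Erdős-Ko-Rado theorem states: for n ≥ 2k, an intersecting family of k-subsets of an n-element set has size at most C(n − 1, k − 1), with equality for 'star' families {A ⊆ [n] : |A| = k, i ∈ A} (fix an element i). For n = 417, k = 4: C(416, 3) = 11912160.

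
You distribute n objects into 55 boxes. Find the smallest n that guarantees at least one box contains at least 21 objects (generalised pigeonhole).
n = (21 − 1)·55 + 1 = 1101

By the generalised pigeonhole principle, to guarantee some box contains ≥ r objects we need more than (r − 1) · k objects total. Threshold: n = (r − 1) · k + 1. With r = 21 and k = 55: n = 20 · 55 + 1 = 1100 + 1 = 1101. For n = 1100 = 20 · 55, we can put exactly 20 objects in every box, avoiding 21 in any single one — so 1101 is tight.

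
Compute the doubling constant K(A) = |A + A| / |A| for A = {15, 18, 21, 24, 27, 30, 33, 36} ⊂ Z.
K = |A + A| / |A| = 15/8

Enumerate A + A = {a + b : a, b ∈ A}. With |A| = 8, there are |A|^2 = 64 ordered sum pairs; collecting distinct values, A + A = {30, 33, 36, 39, 42, 45, 48, 51, 54, 57, 60, 63, 66, 69, 72}, so |A + A| = 15. Thus K = 15/8. Here |A + A| = 2|A| − 1 = 15, the minimum possible — so K = 15/8 is minimal, which holds iff A is an arithmetic progression.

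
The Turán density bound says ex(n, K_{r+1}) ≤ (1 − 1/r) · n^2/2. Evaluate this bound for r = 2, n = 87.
Turán density bound = (1/2) · 87^2/2 = 7569/4 ≈ 1892.25

Turán's theorem: ex(n, K_{r+1}) is achieved by the complete r-partite Turán graph T(n, r) with parts as balanced as possible, and is at most (1 − 1/r) · n^2/2. For r = 2, n = 87: the density bound is (1/2) · 7569/2 = 7569/4 ≈ 1892.25. The integer-valued extremum is e(T(87, 2)) = 1892, which is strictly less than the density bound 7569/4 since 2 ∤ 87 (the parts of T(87, 2) cannot all be equal).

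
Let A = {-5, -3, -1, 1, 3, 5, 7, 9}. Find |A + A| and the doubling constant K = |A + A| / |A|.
K = |A + A| / |A| = 15/8

Enumerate A + A = {a + b : a, b ∈ A}. With |A| = 8, there are |A|^2 = 64 ordered sum pairs; collecting distinct values, A + A = {-10, -8, -6, -4, -2, 0, 2, 4, 6, 8, 10, 12, 14, 16, 18}, so |A + A| = 15. Thus K = 15/8. Here |A + A| = 2|A| − 1 = 15, the minimum possible — so K = 15/8 is minimal, which holds iff A is an arithmetic progression.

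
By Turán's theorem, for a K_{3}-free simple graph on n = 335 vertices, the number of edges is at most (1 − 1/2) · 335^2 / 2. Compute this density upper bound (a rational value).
Turán density bound = (1/2) · 335^2/2 = 112225/4 ≈ 28056.25

Turán's theorem: ex(n, K_{r+1}) is achieved by the complete r-partite Turán graph T(n, r) with parts as balanced as possible, and is at most (1 − 1/r) · n^2/2. For r = 2, n = 335: the density bound is (1/2) · 112225/2 = 112225/4 ≈ 28056.25. The integer-valued extremum is e(T(335, 2)) = 28056, which is strictly less than the density bound 112225/4 since 2 ∤ 335 (the parts of T(335, 2) cannot all be equal).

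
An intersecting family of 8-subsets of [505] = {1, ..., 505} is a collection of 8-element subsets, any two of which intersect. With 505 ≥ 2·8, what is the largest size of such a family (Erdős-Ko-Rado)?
max |F| = C(504, 7) = 1571843562600600

Erdős-Ko-Rado (1961): when n ≥ 2k, max |F| = C(n−1, k−1). The bound is attained by the star {A : i ∈ A} for any fixed i ∈ [n]. Here C(505−1, 8−1) = C(504, 7) = 1571843562600600.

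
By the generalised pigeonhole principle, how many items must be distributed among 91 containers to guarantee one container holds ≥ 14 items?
n = (14 − 1)·91 + 1 = 1184

By the generalised pigeonhole principle, to guarantee some box contains ≥ r objects we need more than (r − 1) · k objects total. Threshold: n = (r − 1) · k + 1. With r = 14 and k = 91: n = 13 · 91 + 1 = 1183 + 1 = 1184. For n = 1183 = 13 · 91, we can put exactly 13 objects in every box, avoiding 14 in any single one — so 1184 is tight.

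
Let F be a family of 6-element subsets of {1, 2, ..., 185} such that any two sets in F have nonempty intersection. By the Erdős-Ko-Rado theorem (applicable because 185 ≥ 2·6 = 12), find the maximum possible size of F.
max |F| = C(184, 5) = 1663834536

Erdős-Ko-Rado (1961): when n ≥ 2k, max |F| = C(n−1, k−1). The bound is attained by the star {A : i ∈ A} for any fixed i ∈ [n]. Here C(185−1, 6−1) = C(184, 5) = 1663834536.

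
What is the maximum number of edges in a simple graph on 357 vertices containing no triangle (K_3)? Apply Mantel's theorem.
ex(357, K_3) = ⌊357^2/4⌋ = 31862

Mantel (1907): a triangle-free graph on n vertices has at most ⌊n^2/4⌋ edges, with equality for the complete bipartite graph K_{⌊n/2⌋, ⌈n/2⌉}. For n = 357: ⌊357^2/4⌋ = ⌊127449/4⌋ = 31862. The extremal graph is K_{178, 179}, which has 178·179 = 31862 edges.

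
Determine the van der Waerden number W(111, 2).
W(111, 2) = 111 + 1 = 112

A 2-term AP is any pair of integers, so a monochromatic 2-AP exists iff some colour is used at least twice. With 111 colours, the colouring i ↦ i on {1, ..., 111} uses each colour once, avoiding any monochromatic pair, so W(111, 2) > 111. For {1, ..., 112}, pigeonhole forces two integers of the same colour, which form a monochromatic 2-AP. Hence W(111, 2) = 112.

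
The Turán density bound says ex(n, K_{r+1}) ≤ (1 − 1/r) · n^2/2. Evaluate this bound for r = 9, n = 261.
Turán density bound = (8/9) · 261^2/2 = 30276

Turán's theorem: ex(n, K_{r+1}) is achieved by the complete r-partite Turán graph T(n, r) with parts as balanced as possible, and is at most (1 − 1/r) · n^2/2. For r = 9, n = 261: the density bound is (8/9) · 68121/2 = 30276. Since 9 ∣ 261, the Turán graph T(261, 9) has parts of equal size 29, and its edge count e(T(261, 9)) = 30276 attains the density bound exactly.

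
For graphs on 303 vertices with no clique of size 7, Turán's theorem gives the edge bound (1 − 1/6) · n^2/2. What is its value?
Turán density bound = (5/6) · 303^2/2 = 153015/4 ≈ 38253.75

Turán's theorem: ex(n, K_{r+1}) is achieved by the complete r-partite Turán graph T(n, r) with parts as balanced as possible, and is at most (1 − 1/r) · n^2/2. For r = 6, n = 303: the density bound is (5/6) · 91809/2 = 153015/4 ≈ 38253.75. The integer-valued extremum is e(T(303, 6)) = 38253, which is strictly less than the density bound 153015/4 since 6 ∤ 303 (the parts of T(303, 6) cannot all be equal).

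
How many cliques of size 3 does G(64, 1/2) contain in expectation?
E[# K_3] = C(64, 3) · (1/2)^C(3, 2) = 41664 / 2^3 = 5208

For each 3-subset S of vertices (there are C(64, 3) = 41664 such S), let X_S = 1 if S induces a K_3 (all C(3, 2) = 3 edges present). Then P(X_S = 1) = (1/2)^3 = 1/8. By linearity of expectation, E[# K_3] = C(64, 3) · (1/2)^3 = 41664 / 8 = 5208.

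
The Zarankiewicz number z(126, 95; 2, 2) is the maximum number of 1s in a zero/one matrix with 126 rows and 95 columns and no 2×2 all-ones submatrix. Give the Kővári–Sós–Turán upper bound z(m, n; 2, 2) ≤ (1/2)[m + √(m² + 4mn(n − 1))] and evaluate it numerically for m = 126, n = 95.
z(126, 95; 2, 2) ≤ (1/2)[126 + √(126² + 4·126·95·94)] = (1/2)[126 + √4516596] = 1125.6142

Kővári–Sós–Turán: let r_1, ..., r_126 be the row sums and z = Σ r_i the total number of 1s. Each pair of columns can share at most one row with both entries 1 (else a 2×2 all-ones block appears), so Σ_i C(r_i, 2) ≤ C(95, 2) = 4465. By convexity Σ_i C(r_i, 2) ≥ 126·C(z/126, 2) = z(z − 126)/(2·126), giving z² − 126z − 126·95·94 ≤ 0 and hence z ≤ (1/2)[126 + √(15876 + 4·1125180)] = (1/2)[126 + √4516596] ≈ (1/2)(126 + 2125.2285) = 1125.6142.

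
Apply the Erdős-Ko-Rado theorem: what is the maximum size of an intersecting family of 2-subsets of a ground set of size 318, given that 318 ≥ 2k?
max |F| = C(317, 1) = 317

Erdős-Ko-Rado (1961): when n ≥ 2k, max |F| = C(n−1, k−1). The bound is attained by the star {A : i ∈ A} for any fixed i ∈ [n]. Here C(318−1, 2−1) = C(317, 1) = 317.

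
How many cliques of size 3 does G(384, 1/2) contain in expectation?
E[# K_3] = C(384, 3) · (1/2)^C(3, 2) = 9363584 / 2^3 = 1170448

For each 3-subset S of vertices (there are C(384, 3) = 9363584 such S), let X_S = 1 if S induces a K_3 (all C(3, 2) = 3 edges present). Then P(X_S = 1) = (1/2)^3 = 1/8. By linearity of expectation, E[# K_3] = C(384, 3) · (1/2)^3 = 9363584 / 8 = 1170448.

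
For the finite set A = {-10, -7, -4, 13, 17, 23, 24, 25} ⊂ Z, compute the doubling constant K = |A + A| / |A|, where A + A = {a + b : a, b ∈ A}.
K = |A + A| / |A| = 33/8

Enumerate A + A = {a + b : a, b ∈ A}. With |A| = 8, there are |A|^2 = 64 ordered sum pairs; collecting distinct values, A + A = {-20, -17, -14, -11, -8, 3, 6, 7, 9, 10, 13, 14, 15, 16, 17, 18, 19, 20, 21, 26, 30, 34, 36, 37, 38, 40, 41, 42, 46, 47, 48, 49, 50}, so |A + A| = 33. Thus K = 33/8. For comparison, the minimum possible |A + A| over all 8-element sets is 2·8 − 1 = 15 (so min K = 15/8), attained only by arithmetic progressions.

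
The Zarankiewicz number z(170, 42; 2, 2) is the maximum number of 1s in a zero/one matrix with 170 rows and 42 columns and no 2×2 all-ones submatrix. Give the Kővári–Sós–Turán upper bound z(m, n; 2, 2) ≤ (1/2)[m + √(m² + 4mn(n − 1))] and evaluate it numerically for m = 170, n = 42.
z(170, 42; 2, 2) ≤ (1/2)[170 + √(170² + 4·170·42·41)] = (1/2)[170 + √1199860] = 632.6906

Kővári–Sós–Turán: let r_1, ..., r_170 be the row sums and z = Σ r_i the total number of 1s. Each pair of columns can share at most one row with both entries 1 (else a 2×2 all-ones block appears), so Σ_i C(r_i, 2) ≤ C(42, 2) = 861. By convexity Σ_i C(r_i, 2) ≥ 170·C(z/170, 2) = z(z − 170)/(2·170), giving z² − 170z − 170·42·41 ≤ 0 and hence z ≤ (1/2)[170 + √(28900 + 4·292740)] = (1/2)[170 + √1199860] ≈ (1/2)(170 + 1095.3812) = 632.6906.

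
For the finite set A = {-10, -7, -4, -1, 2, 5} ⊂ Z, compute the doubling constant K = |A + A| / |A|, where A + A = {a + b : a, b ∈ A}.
K = |A + A| / |A| = 11/6

Enumerate A + A = {a + b : a, b ∈ A}. With |A| = 6, there are |A|^2 = 36 ordered sum pairs; collecting distinct values, A + A = {-20, -17, -14, -11, -8, -5, -2, 1, 4, 7, 10}, so |A + A| = 11. Thus K = 11/6. Here |A + A| = 2|A| − 1 = 11, the minimum possible — so K = 11/6 is minimal, which holds iff A is an arithmetic progression.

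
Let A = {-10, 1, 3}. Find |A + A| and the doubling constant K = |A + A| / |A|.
K = |A + A| / |A| = 6/3 = 2

Enumerate A + A = {a + b : a, b ∈ A}. With |A| = 3, there are |A|^2 = 9 ordered sum pairs; collecting distinct values, A + A = {-20, -9, -7, 2, 4, 6}, so |A + A| = 6. Thus K = 6/3 = 2. For comparison, the minimum possible |A + A| over all 3-element sets is 2·3 − 1 = 5 (so min K = 5/3), attained only by arithmetic progressions.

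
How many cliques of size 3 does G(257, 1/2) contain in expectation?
E[# K_3] = C(257, 3) · (1/2)^C(3, 2) = 2796160 / 2^3 = 349520

For each 3-subset S of vertices (there are C(257, 3) = 2796160 such S), let X_S = 1 if S induces a K_3 (all C(3, 2) = 3 edges present). Then P(X_S = 1) = (1/2)^3 = 1/8. By linearity of expectation, E[# K_3] = C(257, 3) · (1/2)^3 = 2796160 / 8 = 349520.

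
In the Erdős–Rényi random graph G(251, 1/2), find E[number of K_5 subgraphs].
E[# K_5] = C(251, 5) · (1/2)^C(5, 2) = 7975914050 / 2^10 = 3987957025/512 ≈ 7788978.564453

For each 5-subset S of vertices (there are C(251, 5) = 7975914050 such S), let X_S = 1 if S induces a K_5 (all C(5, 2) = 10 edges present). Then P(X_S = 1) = (1/2)^10 = 1/1024. By linearity of expectation, E[# K_5] = C(251, 5) · (1/2)^10 = 7975914050 / 1024 = 3987957025/512 ≈ 7788978.564453.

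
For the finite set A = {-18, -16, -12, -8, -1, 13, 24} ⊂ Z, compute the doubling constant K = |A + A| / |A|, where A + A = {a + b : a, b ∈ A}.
K = |A + A| / |A| = 26/7

Enumerate A + A = {a + b : a, b ∈ A}. With |A| = 7, there are |A|^2 = 49 ordered sum pairs; collecting distinct values, A + A = {-36, -34, -32, -30, -28, -26, -24, -20, -19, -17, -16, -13, -9, -5, -3, -2, 1, 5, 6, 8, 12, 16, 23, 26, 37, 48}, so |A + A| = 26. Thus K = 26/7. For comparison, the minimum possible |A + A| over all 7-element sets is 2·7 − 1 = 13 (so min K = 13/7), attained only by arithmetic progressions.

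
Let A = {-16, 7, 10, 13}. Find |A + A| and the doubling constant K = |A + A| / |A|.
K = |A + A| / |A| = 9/4

Enumerate A + A = {a + b : a, b ∈ A}. With |A| = 4, there are |A|^2 = 16 ordered sum pairs; collecting distinct values, A + A = {-32, -9, -6, -3, 14, 17, 20, 23, 26}, so |A + A| = 9. Thus K = 9/4. For comparison, the minimum possible |A + A| over all 4-element sets is 2·4 − 1 = 7 (so min K = 7/4), attained only by arithmetic progressions.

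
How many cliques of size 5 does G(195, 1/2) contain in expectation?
E[# K_5] = C(195, 5) · (1/2)^C(5, 2) = 2231243664 / 2^10 = 139452729/64 = 2178948.890625

For each 5-subset S of vertices (there are C(195, 5) = 2231243664 such S), let X_S = 1 if S induces a K_5 (all C(5, 2) = 10 edges present). Then P(X_S = 1) = (1/2)^10 = 1/1024. By linearity of expectation, E[# K_5] = C(195, 5) · (1/2)^10 = 2231243664 / 1024 = 139452729/64 = 2178948.890625.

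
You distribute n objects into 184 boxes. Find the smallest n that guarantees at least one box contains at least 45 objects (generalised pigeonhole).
n = (45 − 1)·184 + 1 = 8097

By the generalised pigeonhole principle, to guarantee some box contains ≥ r objects we need more than (r − 1) · k objects total. Threshold: n = (r − 1) · k + 1. With r = 45 and k = 184: n = 44 · 184 + 1 = 8096 + 1 = 8097. For n = 8096 = 44 · 184, we can put exactly 44 objects in every box, avoiding 45 in any single one — so 8097 is tight.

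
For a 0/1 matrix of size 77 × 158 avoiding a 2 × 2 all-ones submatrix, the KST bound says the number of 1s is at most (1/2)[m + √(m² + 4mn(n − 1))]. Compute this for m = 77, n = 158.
z(77, 158; 2, 2) ≤ (1/2)[77 + √(77² + 4·77·158·157)] = (1/2)[77 + √7646177] = 1421.0861

Kővári–Sós–Turán: let r_1, ..., r_77 be the row sums and z = Σ r_i the total number of 1s. Each pair of columns can share at most one row with both entries 1 (else a 2×2 all-ones block appears), so Σ_i C(r_i, 2) ≤ C(158, 2) = 12403. By convexity Σ_i C(r_i, 2) ≥ 77·C(z/77, 2) = z(z − 77)/(2·77), giving z² − 77z − 77·158·157 ≤ 0 and hence z ≤ (1/2)[77 + √(5929 + 4·1910062)] = (1/2)[77 + √7646177] ≈ (1/2)(77 + 2765.1721) = 1421.0861.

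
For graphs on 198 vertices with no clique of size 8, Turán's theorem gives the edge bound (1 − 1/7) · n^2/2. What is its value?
Turán density bound = (6/7) · 198^2/2 = 117612/7 ≈ 16801.7143

Turán's theorem: ex(n, K_{r+1}) is achieved by the complete r-partite Turán graph T(n, r) with parts as balanced as possible, and is at most (1 − 1/r) · n^2/2. For r = 7, n = 198: the density bound is (6/7) · 39204/2 = 117612/7 ≈ 16801.7143. The integer-valued extremum is e(T(198, 7)) = 16801, which is strictly less than the density bound 117612/7 since 7 ∤ 198 (the parts of T(198, 7) cannot all be equal).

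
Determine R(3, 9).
R(3, 9) = 36

Lower bound: an explicit 2-colouring of K_{35} (typically a Paley-type or other structured construction) avoids a red K_3 and a blue K_9, showing R(3, 9) > 35.
Upper bound: the simple Erdős–Szekeres recurrence only gives R(3, 9) ≤ 37; the tight bound R(3, 9) ≤ 36 requires a sharper case analysis (or computer search) of 2-colourings of K_{36}.
Hence R(3, 9) = 36.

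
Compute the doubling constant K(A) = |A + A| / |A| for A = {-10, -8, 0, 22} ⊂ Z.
K = |A + A| / |A| = 10/4 = 5/2

Enumerate A + A = {a + b : a, b ∈ A}. With |A| = 4, there are |A|^2 = 16 ordered sum pairs; collecting distinct values, A + A = {-20, -18, -16, -10, -8, 0, 12, 14, 22, 44}, so |A + A| = 10. Thus K = 10/4 = 5/2. For comparison, the minimum possible |A + A| over all 4-element sets is 2·4 − 1 = 7 (so min K = 7/4), attained only by arithmetic progressions.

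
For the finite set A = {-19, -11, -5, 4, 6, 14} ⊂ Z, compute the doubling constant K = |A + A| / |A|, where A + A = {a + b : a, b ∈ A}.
K = |A + A| / |A| = 20/6 = 10/3

Enumerate A + A = {a + b : a, b ∈ A}. With |A| = 6, there are |A|^2 = 36 ordered sum pairs; collecting distinct values, A + A = {-38, -30, -24, -22, -16, -15, -13, -10, -7, -5, -1, 1, 3, 8, 9, 10, 12, 18, 20, 28}, so |A + A| = 20. Thus K = 20/6 = 10/3. For comparison, the minimum possible |A + A| over all 6-element sets is 2·6 − 1 = 11 (so min K = 11/6), attained only by arithmetic progressions.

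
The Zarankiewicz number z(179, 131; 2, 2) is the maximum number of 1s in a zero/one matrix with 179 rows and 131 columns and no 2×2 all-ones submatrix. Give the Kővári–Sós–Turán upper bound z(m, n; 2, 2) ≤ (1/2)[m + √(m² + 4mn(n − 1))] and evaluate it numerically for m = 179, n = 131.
z(179, 131; 2, 2) ≤ (1/2)[179 + √(179² + 4·179·131·130)] = (1/2)[179 + √12225521] = 1837.7506

Kővári–Sós–Turán: let r_1, ..., r_179 be the row sums and z = Σ r_i the total number of 1s. Each pair of columns can share at most one row with both entries 1 (else a 2×2 all-ones block appears), so Σ_i C(r_i, 2) ≤ C(131, 2) = 8515. By convexity Σ_i C(r_i, 2) ≥ 179·C(z/179, 2) = z(z − 179)/(2·179), giving z² − 179z − 179·131·130 ≤ 0 and hence z ≤ (1/2)[179 + √(32041 + 4·3048370)] = (1/2)[179 + √12225521] ≈ (1/2)(179 + 3496.5013) = 1837.7506.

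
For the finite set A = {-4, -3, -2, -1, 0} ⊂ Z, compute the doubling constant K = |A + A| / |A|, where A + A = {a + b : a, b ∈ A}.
K = |A + A| / |A| = 9/5

Enumerate A + A = {a + b : a, b ∈ A}. With |A| = 5, there are |A|^2 = 25 ordered sum pairs; collecting distinct values, A + A = {-8, -7, -6, -5, -4, -3, -2, -1, 0}, so |A + A| = 9. Thus K = 9/5. Here |A + A| = 2|A| − 1 = 9, the minimum possible — so K = 9/5 is minimal, which holds iff A is an arithmetic progression.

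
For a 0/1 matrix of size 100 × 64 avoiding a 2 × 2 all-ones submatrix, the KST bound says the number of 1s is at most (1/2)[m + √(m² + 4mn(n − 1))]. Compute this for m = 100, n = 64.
z(100, 64; 2, 2) ≤ (1/2)[100 + √(100² + 4·100·64·63)] = (1/2)[100 + √1622800] = 686.9458

Kővári–Sós–Turán: let r_1, ..., r_100 be the row sums and z = Σ r_i the total number of 1s. Each pair of columns can share at most one row with both entries 1 (else a 2×2 all-ones block appears), so Σ_i C(r_i, 2) ≤ C(64, 2) = 2016. By convexity Σ_i C(r_i, 2) ≥ 100·C(z/100, 2) = z(z − 100)/(2·100), giving z² − 100z − 100·64·63 ≤ 0 and hence z ≤ (1/2)[100 + √(10000 + 4·403200)] = (1/2)[100 + √1622800] ≈ (1/2)(100 + 1273.8917) = 686.9458.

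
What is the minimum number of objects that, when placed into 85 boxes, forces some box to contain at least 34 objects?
n = (34 − 1)·85 + 1 = 2806

By the generalised pigeonhole principle, to guarantee some box contains ≥ r objects we need more than (r − 1) · k objects total. Threshold: n = (r − 1) · k + 1. With r = 34 and k = 85: n = 33 · 85 + 1 = 2805 + 1 = 2806. For n = 2805 = 33 · 85, we can put exactly 33 objects in every box, avoiding 34 in any single one — so 2806 is tight.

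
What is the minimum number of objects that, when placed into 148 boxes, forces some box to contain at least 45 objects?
n = (45 − 1)·148 + 1 = 6513

By the generalised pigeonhole principle, to guarantee some box contains ≥ r objects we need more than (r − 1) · k objects total. Threshold: n = (r − 1) · k + 1. With r = 45 and k = 148: n = 44 · 148 + 1 = 6512 + 1 = 6513. For n = 6512 = 44 · 148, we can put exactly 44 objects in every box, avoiding 45 in any single one — so 6513 is tight.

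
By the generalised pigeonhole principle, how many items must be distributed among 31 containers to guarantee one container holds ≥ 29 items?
n = (29 − 1)·31 + 1 = 869

By the generalised pigeonhole principle, to guarantee some box contains ≥ r objects we need more than (r − 1) · k objects total. Threshold: n = (r − 1) · k + 1. With r = 29 and k = 31: n = 28 · 31 + 1 = 868 + 1 = 869. For n = 868 = 28 · 31, we can put exactly 28 objects in every box, avoiding 29 in any single one — so 869 is tight.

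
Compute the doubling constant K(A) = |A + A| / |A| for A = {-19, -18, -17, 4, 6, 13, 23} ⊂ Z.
K = |A + A| / |A| = 26/7

Enumerate A + A = {a + b : a, b ∈ A}. With |A| = 7, there are |A|^2 = 49 ordered sum pairs; collecting distinct values, A + A = {-38, -37, -36, -35, -34, -15, -14, -13, -12, -11, -6, -5, -4, 4, 5, 6, 8, 10, 12, 17, 19, 26, 27, 29, 36, 46}, so |A + A| = 26. Thus K = 26/7. For comparison, the minimum possible |A + A| over all 7-element sets is 2·7 − 1 = 13 (so min K = 13/7), attained only by arithmetic progressions.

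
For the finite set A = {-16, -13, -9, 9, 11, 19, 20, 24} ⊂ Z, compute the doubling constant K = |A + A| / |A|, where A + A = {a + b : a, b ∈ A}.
K = |A + A| / |A| = 35/8

Enumerate A + A = {a + b : a, b ∈ A}. With |A| = 8, there are |A|^2 = 64 ordered sum pairs; collecting distinct values, A + A = {-32, -29, -26, -25, -22, -18, -7, -5, -4, -2, 0, 2, 3, 4, 6, 7, 8, 10, 11, 15, 18, 20, 22, 28, 29, 30, 31, 33, 35, 38, 39, 40, 43, 44, 48}, so |A + A| = 35. Thus K = 35/8. For comparison, the minimum possible |A + A| over all 8-element sets is 2·8 − 1 = 15 (so min K = 15/8), attained only by arithmetic progressions.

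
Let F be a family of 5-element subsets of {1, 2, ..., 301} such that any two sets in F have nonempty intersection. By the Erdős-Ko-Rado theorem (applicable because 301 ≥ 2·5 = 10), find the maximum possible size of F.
max |F| = C(300, 4) = 330791175

Erdős-Ko-Rado (1961): when n ≥ 2k, max |F| = C(n−1, k−1). The bound is attained by the star {A : i ∈ A} for any fixed i ∈ [n]. Here C(301−1, 5−1) = C(300, 4) = 330791175.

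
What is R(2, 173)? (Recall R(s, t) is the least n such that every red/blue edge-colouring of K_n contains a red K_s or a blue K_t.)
R(2, 173) = 173

R(2, k) = k for all k ≥ 2: in a 2-colouring of K_k, either some edge is red (a red K_2) or all edges are blue (a blue K_k). And K_{172} coloured all-blue has no blue K_173, so R(2, 173) > 172. Hence R(2, 173) = 173.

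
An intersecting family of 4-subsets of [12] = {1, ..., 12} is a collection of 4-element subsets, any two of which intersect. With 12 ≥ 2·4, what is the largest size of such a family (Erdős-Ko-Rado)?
max |F| = C(11, 3) = 165

Erdős-Ko-Rado (1961): when n ≥ 2k, max |F| = C(n−1, k−1). The bound is attained by the star {A : i ∈ A} for any fixed i ∈ [n]. Here C(12−1, 4−1) = C(11, 3) = 165.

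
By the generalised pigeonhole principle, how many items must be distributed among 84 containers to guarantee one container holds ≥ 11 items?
n = (11 − 1)·84 + 1 = 841

By the generalised pigeonhole principle, to guarantee some box contains ≥ r objects we need more than (r − 1) · k objects total. Threshold: n = (r − 1) · k + 1. With r = 11 and k = 84: n = 10 · 84 + 1 = 840 + 1 = 841. For n = 840 = 10 · 84, we can put exactly 10 objects in every box, avoiding 11 in any single one — so 841 is tight.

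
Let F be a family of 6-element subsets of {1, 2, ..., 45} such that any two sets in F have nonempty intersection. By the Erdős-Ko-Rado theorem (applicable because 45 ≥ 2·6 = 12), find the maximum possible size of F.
max |F| = C(44, 5) = 1086008

Erdős-Ko-Rado (1961): when n ≥ 2k, max |F| = C(n−1, k−1). The bound is attained by the star {A : i ∈ A} for any fixed i ∈ [n]. Here C(45−1, 6−1) = C(44, 5) = 1086008.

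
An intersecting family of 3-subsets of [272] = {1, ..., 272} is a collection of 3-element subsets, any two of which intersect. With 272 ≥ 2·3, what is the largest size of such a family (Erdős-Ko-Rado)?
max |F| = C(271, 2) = 36585

Erdős-Ko-Rado (1961): when n ≥ 2k, max |F| = C(n−1, k−1). The bound is attained by the star {A : i ∈ A} for any fixed i ∈ [n]. Here C(272−1, 3−1) = C(271, 2) = 36585.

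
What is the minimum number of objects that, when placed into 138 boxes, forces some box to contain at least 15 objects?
n = (15 − 1)·138 + 1 = 1933

By the generalised pigeonhole principle, to guarantee some box contains ≥ r objects we need more than (r − 1) · k objects total. Threshold: n = (r − 1) · k + 1. With r = 15 and k = 138: n = 14 · 138 + 1 = 1932 + 1 = 1933. For n = 1932 = 14 · 138, we can put exactly 14 objects in every box, avoiding 15 in any single one — so 1933 is tight.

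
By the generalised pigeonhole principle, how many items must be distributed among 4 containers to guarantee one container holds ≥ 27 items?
n = (27 − 1)·4 + 1 = 105

By the generalised pigeonhole principle, to guarantee some box contains ≥ r objects we need more than (r − 1) · k objects total. Threshold: n = (r − 1) · k + 1. With r = 27 and k = 4: n = 26 · 4 + 1 = 104 + 1 = 105. For n = 104 = 26 · 4, we can put exactly 26 objects in every box, avoiding 27 in any single one — so 105 is tight.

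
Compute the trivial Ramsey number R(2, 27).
R(2, 27) = 27

R(2, k) = k for all k ≥ 2: in a 2-colouring of K_k, either some edge is red (a red K_2) or all edges are blue (a blue K_k). And K_{26} coloured all-blue has no blue K_27, so R(2, 27) > 26. Hence R(2, 27) = 27.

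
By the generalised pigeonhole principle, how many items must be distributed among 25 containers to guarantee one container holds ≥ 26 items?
n = (26 − 1)·25 + 1 = 626

By the generalised pigeonhole principle, to guarantee some box contains ≥ r objects we need more than (r − 1) · k objects total. Threshold: n = (r − 1) · k + 1. With r = 26 and k = 25: n = 25 · 25 + 1 = 625 + 1 = 626. For n = 625 = 25 · 25, we can put exactly 25 objects in every box, avoiding 26 in any single one — so 626 is tight.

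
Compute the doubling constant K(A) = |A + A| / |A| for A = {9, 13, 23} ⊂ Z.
K = |A + A| / |A| = 6/3 = 2

Enumerate A + A = {a + b : a, b ∈ A}. With |A| = 3, there are |A|^2 = 9 ordered sum pairs; collecting distinct values, A + A = {18, 22, 26, 32, 36, 46}, so |A + A| = 6. Thus K = 6/3 = 2. For comparison, the minimum possible |A + A| over all 3-element sets is 2·3 − 1 = 5 (so min K = 5/3), attained only by arithmetic progressions.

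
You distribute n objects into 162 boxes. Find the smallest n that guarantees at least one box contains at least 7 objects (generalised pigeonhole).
n = (7 − 1)·162 + 1 = 973

By the generalised pigeonhole principle, to guarantee some box contains ≥ r objects we need more than (r − 1) · k objects total. Threshold: n = (r − 1) · k + 1. With r = 7 and k = 162: n = 6 · 162 + 1 = 972 + 1 = 973. For n = 972 = 6 · 162, we can put exactly 6 objects in every box, avoiding 7 in any single one — so 973 is tight.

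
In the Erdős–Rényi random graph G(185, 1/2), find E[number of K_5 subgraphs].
E[# K_5] = C(185, 5) · (1/2)^C(5, 2) = 1710052162 / 2^10 = 855026081/512 ≈ 1669972.814453

For each 5-subset S of vertices (there are C(185, 5) = 1710052162 such S), let X_S = 1 if S induces a K_5 (all C(5, 2) = 10 edges present). Then P(X_S = 1) = (1/2)^10 = 1/1024. By linearity of expectation, E[# K_5] = C(185, 5) · (1/2)^10 = 1710052162 / 1024 = 855026081/512 ≈ 1669972.814453.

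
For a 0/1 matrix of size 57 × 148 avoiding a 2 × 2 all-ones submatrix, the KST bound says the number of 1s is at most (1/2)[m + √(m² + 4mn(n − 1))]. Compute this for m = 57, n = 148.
z(57, 148; 2, 2) ≤ (1/2)[57 + √(57² + 4·57·148·147)] = (1/2)[57 + √4963617] = 1142.4588

Kővári–Sós–Turán: let r_1, ..., r_57 be the row sums and z = Σ r_i the total number of 1s. Each pair of columns can share at most one row with both entries 1 (else a 2×2 all-ones block appears), so Σ_i C(r_i, 2) ≤ C(148, 2) = 10878. By convexity Σ_i C(r_i, 2) ≥ 57·C(z/57, 2) = z(z − 57)/(2·57), giving z² − 57z − 57·148·147 ≤ 0 and hence z ≤ (1/2)[57 + √(3249 + 4·1240092)] = (1/2)[57 + √4963617] ≈ (1/2)(57 + 2227.9176) = 1142.4588.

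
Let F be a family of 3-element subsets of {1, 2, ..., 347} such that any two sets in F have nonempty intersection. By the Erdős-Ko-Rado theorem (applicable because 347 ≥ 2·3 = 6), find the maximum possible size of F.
max |F| = C(346, 2) = 59685

Erdős-Ko-Rado (1961): when n ≥ 2k, max |F| = C(n−1, k−1). The bound is attained by the star {A : i ∈ A} for any fixed i ∈ [n]. Here C(347−1, 3−1) = C(346, 2) = 59685.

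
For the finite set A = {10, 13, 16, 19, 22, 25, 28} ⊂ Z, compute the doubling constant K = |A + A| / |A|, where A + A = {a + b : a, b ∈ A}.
K = |A + A| / |A| = 13/7

Enumerate A + A = {a + b : a, b ∈ A}. With |A| = 7, there are |A|^2 = 49 ordered sum pairs; collecting distinct values, A + A = {20, 23, 26, 29, 32, 35, 38, 41, 44, 47, 50, 53, 56}, so |A + A| = 13. Thus K = 13/7. Here |A + A| = 2|A| − 1 = 13, the minimum possible — so K = 13/7 is minimal, which holds iff A is an arithmetic progression.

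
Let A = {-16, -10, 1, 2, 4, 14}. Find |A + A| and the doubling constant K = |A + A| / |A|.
K = |A + A| / |A| = 20/6 = 10/3

Enumerate A + A = {a + b : a, b ∈ A}. With |A| = 6, there are |A|^2 = 36 ordered sum pairs; collecting distinct values, A + A = {-32, -26, -20, -15, -14, -12, -9, -8, -6, -2, 2, 3, 4, 5, 6, 8, 15, 16, 18, 28}, so |A + A| = 20. Thus K = 20/6 = 10/3. For comparison, the minimum possible |A + A| over all 6-element sets is 2·6 − 1 = 11 (so min K = 11/6), attained only by arithmetic progressions.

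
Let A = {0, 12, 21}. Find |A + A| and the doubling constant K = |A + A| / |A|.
K = |A + A| / |A| = 6/3 = 2

Enumerate A + A = {a + b : a, b ∈ A}. With |A| = 3, there are |A|^2 = 9 ordered sum pairs; collecting distinct values, A + A = {0, 12, 21, 24, 33, 42}, so |A + A| = 6. Thus K = 6/3 = 2. For comparison, the minimum possible |A + A| over all 3-element sets is 2·3 − 1 = 5 (so min K = 5/3), attained only by arithmetic progressions.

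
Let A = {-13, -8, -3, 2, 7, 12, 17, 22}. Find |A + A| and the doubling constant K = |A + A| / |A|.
K = |A + A| / |A| = 15/8

Enumerate A + A = {a + b : a, b ∈ A}. With |A| = 8, there are |A|^2 = 64 ordered sum pairs; collecting distinct values, A + A = {-26, -21, -16, -11, -6, -1, 4, 9, 14, 19, 24, 29, 34, 39, 44}, so |A + A| = 15. Thus K = 15/8. Here |A + A| = 2|A| − 1 = 15, the minimum possible — so K = 15/8 is minimal, which holds iff A is an arithmetic progression.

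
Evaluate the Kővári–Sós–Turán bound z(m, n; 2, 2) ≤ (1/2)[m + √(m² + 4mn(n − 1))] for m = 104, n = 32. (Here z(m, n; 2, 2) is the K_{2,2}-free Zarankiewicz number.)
z(104, 32; 2, 2) ≤ (1/2)[104 + √(104² + 4·104·32·31)] = (1/2)[104 + √423488] = 377.3798

Kővári–Sós–Turán: let r_1, ..., r_104 be the row sums and z = Σ r_i the total number of 1s. Each pair of columns can share at most one row with both entries 1 (else a 2×2 all-ones block appears), so Σ_i C(r_i, 2) ≤ C(32, 2) = 496. By convexity Σ_i C(r_i, 2) ≥ 104·C(z/104, 2) = z(z − 104)/(2·104), giving z² − 104z − 104·32·31 ≤ 0 and hence z ≤ (1/2)[104 + √(10816 + 4·103168)] = (1/2)[104 + √423488] ≈ (1/2)(104 + 650.7596) = 377.3798.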